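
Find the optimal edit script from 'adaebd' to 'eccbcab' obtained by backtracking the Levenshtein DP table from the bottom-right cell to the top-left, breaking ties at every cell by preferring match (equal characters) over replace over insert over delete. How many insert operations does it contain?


Edit distance = 7. Backtracking from cell (6, 7) with preference match > replace > insert > delete,
then listing the resulting alignment 'adaebd' -> 'eccbcab' left to right:
  Step 1: insert 'e' [insertion #1]
  Step 2: replace a->c
  Step 3: replace d->c
  Step 4: replace a->b
  Step 5: replace e->c
  Step 6: replace b->a
  Step 7: replace d->b
Total insertions: 1

1


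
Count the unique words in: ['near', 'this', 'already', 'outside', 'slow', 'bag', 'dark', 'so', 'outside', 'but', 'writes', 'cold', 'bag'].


Listing all tokens and tracking unique types:
  Token 1: 'near' -> NEW (unique so far: 1)
  Token 2: 'this' -> NEW (unique so far: 2)
  Token 3: 'already' -> NEW (unique so far: 3)
  Token 4: 'outside' -> NEW (unique so far: 4)
  Token 5: 'slow' -> NEW (unique so far: 5)
  Token 6: 'bag' -> NEW (unique so far: 6)
  Token 7: 'dark' -> NEW (unique so far: 7)
  Token 8: 'so' -> NEW (unique so far: 8)
  Token 9: 'outside' -> duplicate (unique so far: 8)
  Token 10: 'but' -> NEW (unique so far: 9)
  Token 11: 'writes' -> NEW (unique so far: 10)
  Token 12: 'cold' -> NEW (unique so far: 11)
  Token 13: 'bag' -> duplicate (unique so far: 11)
Unique types: ('already', 'bag', 'but', 'cold', 'dark', 'near', 'outside', 'slow', 'so', 'this', 'writes')
Vocabulary size: 11

11


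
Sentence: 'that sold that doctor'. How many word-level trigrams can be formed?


Word trigrams from [4] words:
  Trigram 1: (that sold that)
  Trigram 2: (sold that doctor)
Total word trigrams: 4 - 2 = 2

2


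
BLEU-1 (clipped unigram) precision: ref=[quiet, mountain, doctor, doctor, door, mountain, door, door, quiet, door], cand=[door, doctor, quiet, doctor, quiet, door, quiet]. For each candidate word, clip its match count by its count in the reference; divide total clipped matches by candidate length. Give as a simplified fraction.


Reference word counts: {'doctor': 2, 'door': 4, 'mountain': 2, 'quiet': 2}
Checking each candidate word (with clipping):
  'door' -> in reference (ref count 4, used 1/4) -> match (matches: 1)
  'doctor' -> in reference (ref count 2, used 1/2) -> match (matches: 2)
  'quiet' -> in reference (ref count 2, used 1/2) -> match (matches: 3)
  'doctor' -> in reference (ref count 2, used 2/2) -> match (matches: 4)
  'quiet' -> in reference (ref count 2, used 2/2) -> match (matches: 5)
  'door' -> in reference (ref count 4, used 2/4) -> match (matches: 6)
  'quiet' -> ref count 2 already used up (2/2) -> clipped, no match (matches: 6)
Clipped matches: 6, Candidate length: 7
Precision = 6/7

6/7


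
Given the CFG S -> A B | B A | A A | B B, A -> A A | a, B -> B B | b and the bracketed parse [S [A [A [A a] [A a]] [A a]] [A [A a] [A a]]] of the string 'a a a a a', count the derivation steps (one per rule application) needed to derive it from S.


Every bracketed nonterminal node [X ...] in the tree is produced by exactly one rule application.
Reading the tree off as a leftmost derivation:
  Step 1: S  =>  A A   (applied S -> A A)
  Step 2: A A  =>  A A A   (applied A -> A A)
  Step 3: A A A  =>  A A A A   (applied A -> A A)
  Step 4: A A A A  =>  a A A A   (applied A -> a)
  Step 5: a A A A  =>  a a A A   (applied A -> a)
  Step 6: a a A A  =>  a a a A   (applied A -> a)
  Step 7: a a a A  =>  a a a A A   (applied A -> A A)
  Step 8: a a a A A  =>  a a a a A   (applied A -> a)
  Step 9: a a a a A  =>  a a a a a   (applied A -> a)
Final yield: a a a a a
Total rewrite steps: 9

9


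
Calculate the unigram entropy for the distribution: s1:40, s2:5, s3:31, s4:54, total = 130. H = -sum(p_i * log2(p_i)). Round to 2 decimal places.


Computing entropy H = -sum(p_i * log2(p_i)):
  s1: p = 40/130 = 0.3077, -p*log2(p) = 0.5232
  s2: p = 5/130 = 0.0385, -p*log2(p) = 0.1808
  s3: p = 31/130 = 0.2385, -p*log2(p) = 0.4932
  s4: p = 54/130 = 0.4154, -p*log2(p) = 0.5265
H = sum of terms = 1.7237
Rounded to 2 decimals: 1.72

1.72


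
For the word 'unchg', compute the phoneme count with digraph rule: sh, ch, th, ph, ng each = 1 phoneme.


Parsing 'unchg' greedily, digraphs first:
  'u' -> vowel phoneme (phonemes so far: 1)
  'n' -> consonant phoneme (phonemes so far: 2)
  'ch' -> digraph (1 consonant phoneme) (phonemes so far: 3)
  'g' -> consonant phoneme (phonemes so far: 4)
Total phonemes: 4

4


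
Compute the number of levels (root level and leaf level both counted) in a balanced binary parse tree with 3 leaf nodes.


In a balanced binary tree with n leaves the deepest leaf is ceil(log2(n)) edges below the root,
so counting node levels inclusive of root and leaves gives ceil(log2(n)) + 1 levels.
log2(3) = 1.5850
ceil(1.5850) = 2
levels = 2 + 1 = 3

3


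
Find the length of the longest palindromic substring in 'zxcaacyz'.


Scanning 'zxcaacyz' for palindromic substrings.
Substring at positions 2-5: 'caac'.
Check: reverse('caac') = 'caac' -> palindrome confirmed.
Neighbouring characters ('x' / 'y') break symmetry, so it cannot extend further.
No longer palindromic substring exists; longest length = 4

4


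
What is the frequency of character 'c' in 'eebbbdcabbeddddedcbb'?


Scanning 'eebbbdcabbeddddedcbb' for 'c':
  Position 6: 'c' -> MATCH (count: 1)
  Position 17: 'c' -> MATCH (count: 2)
Total occurrences of 'c': 2

2


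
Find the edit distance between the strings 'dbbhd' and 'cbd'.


Building DP table for s1='dbbhd' (len 5) and s2='cbd' (len 3):
       c  b  d
    0  1  2  3
  d 1  1  2  2
  b 2  2  1  2
  b 3  3  2  2
  h 4  4  3  3
  d 5  5  4  3
Edit distance = dp[5][3] = 3

3


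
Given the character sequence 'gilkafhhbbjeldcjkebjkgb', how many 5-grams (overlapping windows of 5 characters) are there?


String 'gilkafhhbbjeldcjkebjkgb' has length L = 23.
Number of overlapping n-grams = L - n + 1
Substituting: 23 - 5 + 1 = 19

19


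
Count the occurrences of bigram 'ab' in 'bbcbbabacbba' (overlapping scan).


Scanning 'bbcbbabacbba' for bigram 'ab':
  Position 0: 'bb' -> no
  Position 1: 'bc' -> no
  Position 2: 'cb' -> no
  Position 3: 'bb' -> no
  Position 4: 'ba' -> no
  Position 5: 'ab' -> MATCH
  Position 6: 'ba' -> no
  Position 7: 'ac' -> no
  Position 8: 'cb' -> no
  Position 9: 'bb' -> no
  Position 10: 'ba' -> no
Total matches: 1

1


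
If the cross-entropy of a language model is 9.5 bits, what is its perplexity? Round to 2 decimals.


Perplexity formula: PP = 2^H
H = 9.5
PP = 2^9.5
Decompose: 2^9.5 = 2^9 * 2^0.5 = 2^9 * sqrt(2)
2^9 = 512, sqrt(2) ~ 1.4142136
PP ~ 512 * 1.4142136 = 724.0773632
Rounded to 2 decimals: 724.08

724.08


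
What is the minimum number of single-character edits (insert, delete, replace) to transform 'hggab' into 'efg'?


Building DP table for s1='hggab' (len 5) and s2='efg' (len 3):
       e  f  g
    0  1  2  3
  h 1  1  2  3
  g 2  2  2  2
  g 3  3  3  2
  a 4  4  4  3
  b 5  5  5  4
Edit distance = dp[5][3] = 4

4


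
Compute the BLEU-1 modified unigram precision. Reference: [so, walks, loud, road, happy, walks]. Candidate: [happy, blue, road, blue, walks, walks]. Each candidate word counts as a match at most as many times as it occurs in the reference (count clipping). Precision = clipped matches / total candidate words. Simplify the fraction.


Reference word counts: {'happy': 1, 'loud': 1, 'road': 1, 'so': 1, 'walks': 2}
Checking each candidate word (with clipping):
  'happy' -> in reference (ref count 1, used 1/1) -> match (matches: 1)
  'blue' -> not in reference -> no match (matches: 1)
  'road' -> in reference (ref count 1, used 1/1) -> match (matches: 2)
  'blue' -> not in reference -> no match (matches: 2)
  'walks' -> in reference (ref count 2, used 1/2) -> match (matches: 3)
  'walks' -> in reference (ref count 2, used 2/2) -> match (matches: 4)
Clipped matches: 4, Candidate length: 6
Precision = 4/6 = 2/3

2/3


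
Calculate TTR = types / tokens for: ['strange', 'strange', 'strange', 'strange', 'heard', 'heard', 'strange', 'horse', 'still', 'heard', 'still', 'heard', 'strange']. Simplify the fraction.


Tokens: 13
Unique types: ('heard', 'horse', 'still', 'strange') = 4
TTR = 4/13
Already in lowest terms.

4/13


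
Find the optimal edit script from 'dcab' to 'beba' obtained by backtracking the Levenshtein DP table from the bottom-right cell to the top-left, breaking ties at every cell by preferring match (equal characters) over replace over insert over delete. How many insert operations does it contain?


Edit distance = 4. Backtracking from cell (4, 4) with preference match > replace > insert > delete,
then listing the resulting alignment 'dcab' -> 'beba' left to right:
  Step 1: replace d->b
  Step 2: replace c->e
  Step 3: replace a->b
  Step 4: replace b->a
Total insertions: 0

0


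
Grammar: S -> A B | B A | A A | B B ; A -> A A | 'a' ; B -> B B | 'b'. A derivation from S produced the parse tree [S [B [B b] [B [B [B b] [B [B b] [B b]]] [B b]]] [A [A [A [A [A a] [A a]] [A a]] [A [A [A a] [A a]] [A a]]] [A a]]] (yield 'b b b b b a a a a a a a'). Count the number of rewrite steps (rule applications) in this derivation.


Every bracketed nonterminal node [X ...] in the tree is produced by exactly one rule application.
Reading the tree off as a leftmost derivation:
  Step 1: S  =>  B A   (applied S -> B A)
  Step 2: B A  =>  B B A   (applied B -> B B)
  Step 3: B B A  =>  b B A   (applied B -> b)
  Step 4: b B A  =>  b B B A   (applied B -> B B)
  Step 5: b B B A  =>  b B B B A   (applied B -> B B)
  Step 6: b B B B A  =>  b b B B A   (applied B -> b)
  Step 7: b b B B A  =>  b b B B B A   (applied B -> B B)
  Step 8: b b B B B A  =>  b b b B B A   (applied B -> b)
  Step 9: b b b B B A  =>  b b b b B A   (applied B -> b)
  Step 10: b b b b B A  =>  b b b b b A   (applied B -> b)
  Step 11: b b b b b A  =>  b b b b b A A   (applied A -> A A)
  Step 12: b b b b b A A  =>  b b b b b A A A   (applied A -> A A)
  Step 13: b b b b b A A A  =>  b b b b b A A A A   (applied A -> A A)
  Step 14: b b b b b A A A A  =>  b b b b b A A A A A   (applied A -> A A)
  Step 15: b b b b b A A A A A  =>  b b b b b a A A A A   (applied A -> a)
  Step 16: b b b b b a A A A A  =>  b b b b b a a A A A   (applied A -> a)
  Step 17: b b b b b a a A A A  =>  b b b b b a a a A A   (applied A -> a)
  Step 18: b b b b b a a a A A  =>  b b b b b a a a A A A   (applied A -> A A)
  Step 19: b b b b b a a a A A A  =>  b b b b b a a a A A A A   (applied A -> A A)
  Step 20: b b b b b a a a A A A A  =>  b b b b b a a a a A A A   (applied A -> a)
  Step 21: b b b b b a a a a A A A  =>  b b b b b a a a a a A A   (applied A -> a)
  Step 22: b b b b b a a a a a A A  =>  b b b b b a a a a a a A   (applied A -> a)
  Step 23: b b b b b a a a a a a A  =>  b b b b b a a a a a a a   (applied A -> a)
Final yield: b b b b b a a a a a a a
Total rewrite steps: 23

23


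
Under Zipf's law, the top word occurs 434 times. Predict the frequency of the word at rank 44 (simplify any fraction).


Zipf's law: freq(rank) = f1 / rank
f1 = 434, rank = 44
freq = 434 / 44
GCD(434, 44) = 2
Simplified: 217/22

217/22


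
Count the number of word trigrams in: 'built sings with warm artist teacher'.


Word trigrams from [6] words:
  Trigram 1: (built sings with)
  Trigram 2: (sings with warm)
  Trigram 3: (with warm artist)
  Trigram 4: (warm artist teacher)
Total word trigrams: 6 - 2 = 4

4


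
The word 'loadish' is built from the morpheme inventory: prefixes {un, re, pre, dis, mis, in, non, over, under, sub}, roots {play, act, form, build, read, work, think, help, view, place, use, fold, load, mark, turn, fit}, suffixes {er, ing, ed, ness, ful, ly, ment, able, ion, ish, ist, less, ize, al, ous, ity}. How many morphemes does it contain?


Segmenting 'loadish' against the inventory:
  'load' -> root (morpheme 1)
  'ish' -> suffix (morpheme 2)
Total morphemes: 2

2


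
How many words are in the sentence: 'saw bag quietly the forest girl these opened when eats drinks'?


Counting words by splitting on spaces:
  Word 1: 'saw'
  Word 2: 'bag'
  Word 3: 'quietly'
  Word 4: 'the'
  Word 5: 'forest'
  Word 6: 'girl'
  Word 7: 'these'
  Word 8: 'opened'
  Word 9: 'when'
  Word 10: 'eats'
  Word 11: 'drinks'
Total words: 11

11


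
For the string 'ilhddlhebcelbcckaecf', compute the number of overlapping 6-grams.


String 'ilhddlhebcelbcckaecf' has length L = 20.
Number of overlapping n-grams = L - n + 1
Substituting: 20 - 6 + 1 = 15

15


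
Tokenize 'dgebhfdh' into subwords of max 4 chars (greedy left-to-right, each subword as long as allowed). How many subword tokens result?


'dgebhfdh' has 8 characters.
Chunking with max size 4:
  Chunk 1: 'dgeb' (positions 0-3)
  Chunk 2: 'hfdh' (positions 4-7)
Total chunks: ceil(8 / 4) = 2

2


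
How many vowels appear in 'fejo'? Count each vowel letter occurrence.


Scanning each character of 'fejo':
  Position 1: 'f' -> consonant (running count: 0)
  Position 2: 'e' -> vowel (running count: 1)
  Position 3: 'j' -> consonant (running count: 1)
  Position 4: 'o' -> vowel (running count: 2)
Total vowels: 2

2


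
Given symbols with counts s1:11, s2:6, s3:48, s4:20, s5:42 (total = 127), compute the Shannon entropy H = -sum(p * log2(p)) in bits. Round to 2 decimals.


Computing entropy H = -sum(p_i * log2(p_i)):
  s1: p = 11/127 = 0.0866, -p*log2(p) = 0.3057
  s2: p = 6/127 = 0.0472, -p*log2(p) = 0.2080
  s3: p = 48/127 = 0.3780, -p*log2(p) = 0.5305
  s4: p = 20/127 = 0.1575, -p*log2(p) = 0.4200
  s5: p = 42/127 = 0.3307, -p*log2(p) = 0.5279
H = sum of terms = 1.9921
Rounded to 2 decimals: 1.99

1.99


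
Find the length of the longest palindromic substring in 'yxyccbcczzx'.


Scanning 'yxyccbcczzx' for palindromic substrings.
Substring at positions 3-7: 'ccbcc'.
Check: reverse('ccbcc') = 'ccbcc' -> palindrome confirmed.
Neighbouring characters ('y' / 'z') break symmetry, so it cannot extend further.
No longer palindromic substring exists; longest length = 5

5


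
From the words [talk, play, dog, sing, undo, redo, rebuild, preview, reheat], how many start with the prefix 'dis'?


Checking each word for prefix 'dis':
  'talk' -> no (count: 0)
  'play' -> no (count: 0)
  'dog' -> no (count: 0)
  'sing' -> no (count: 0)
  'undo' -> no (count: 0)
  'redo' -> no (count: 0)
  'rebuild' -> no (count: 0)
  'preview' -> no (count: 0)
  'reheat' -> no (count: 0)
Total with prefix 'dis': 0

0


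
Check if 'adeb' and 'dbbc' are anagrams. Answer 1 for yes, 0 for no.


Sort characters of 'adeb': 'abde'
Sort characters of 'dbbc': 'bbcd'
Sorted forms differ -> they are NOT anagrams
Result: 0

0


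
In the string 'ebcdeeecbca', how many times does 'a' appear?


Scanning 'ebcdeeecbca' for 'a':
  Position 10: 'a' -> MATCH (count: 1)
Total occurrences of 'a': 1

1


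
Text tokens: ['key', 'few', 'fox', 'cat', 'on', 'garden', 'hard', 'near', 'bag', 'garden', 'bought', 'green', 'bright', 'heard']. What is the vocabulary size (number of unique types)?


Listing all tokens and tracking unique types:
  Token 1: 'key' -> NEW (unique so far: 1)
  Token 2: 'few' -> NEW (unique so far: 2)
  Token 3: 'fox' -> NEW (unique so far: 3)
  Token 4: 'cat' -> NEW (unique so far: 4)
  Token 5: 'on' -> NEW (unique so far: 5)
  Token 6: 'garden' -> NEW (unique so far: 6)
  Token 7: 'hard' -> NEW (unique so far: 7)
  Token 8: 'near' -> NEW (unique so far: 8)
  Token 9: 'bag' -> NEW (unique so far: 9)
  Token 10: 'garden' -> duplicate (unique so far: 9)
  Token 11: 'bought' -> NEW (unique so far: 10)
  Token 12: 'green' -> NEW (unique so far: 11)
  Token 13: 'bright' -> NEW (unique so far: 12)
  Token 14: 'heard' -> NEW (unique so far: 13)
Unique types: ('bag', 'bought', 'bright', 'cat', 'few', 'fox', 'garden', 'green', 'hard', 'heard', 'key', 'near', 'on')
Vocabulary size: 13

13


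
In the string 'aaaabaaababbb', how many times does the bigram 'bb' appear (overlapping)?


Scanning 'aaaabaaababbb' for bigram 'bb':
  Position 0: 'aa' -> no
  Position 1: 'aa' -> no
  Position 2: 'aa' -> no
  Position 3: 'ab' -> no
  Position 4: 'ba' -> no
  Position 5: 'aa' -> no
  Position 6: 'aa' -> no
  Position 7: 'ab' -> no
  Position 8: 'ba' -> no
  Position 9: 'ab' -> no
  Position 10: 'bb' -> MATCH
  Position 11: 'bb' -> MATCH
Total matches: 2

2


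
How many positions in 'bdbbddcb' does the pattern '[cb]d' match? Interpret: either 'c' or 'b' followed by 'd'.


Pattern: [cb]d means either 'c' or 'b' followed by 'd'.
Scanning 'bdbbddcb' position-by-position:
  Pos 0: window 'bd' -> MATCH
  Pos 1: window 'db' -> no
  Pos 2: window 'bb' -> no
  Pos 3: window 'bd' -> MATCH
  Pos 4: window 'dd' -> no
  Pos 5: window 'dc' -> no
  Pos 6: window 'cb' -> no
  Pos 7: window 'b' -> no
Total matches: 2

2


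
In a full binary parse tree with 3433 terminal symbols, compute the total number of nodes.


Leaf nodes (terminals): 3433
Internal nodes = n - 1 = 3433 - 1 = 3432
Total = leaves + internal = 3433 + 3432 = 6865

6865


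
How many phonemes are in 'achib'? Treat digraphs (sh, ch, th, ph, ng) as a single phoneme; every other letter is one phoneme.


Parsing 'achib' greedily, digraphs first:
  'a' -> vowel phoneme (phonemes so far: 1)
  'ch' -> digraph (1 consonant phoneme) (phonemes so far: 2)
  'i' -> vowel phoneme (phonemes so far: 3)
  'b' -> consonant phoneme (phonemes so far: 4)
Total phonemes: 4

4


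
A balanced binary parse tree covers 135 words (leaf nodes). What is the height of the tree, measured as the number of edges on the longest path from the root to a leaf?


In a balanced binary tree with n leaves the deepest leaf is ceil(log2(n)) edges below the root.
log2(135) = 7.0768
ceil(7.0768) = 8
height (edges) = 8

8


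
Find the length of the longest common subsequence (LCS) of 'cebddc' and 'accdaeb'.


DP table for LCS of 'cebddc' and 'accdaeb':
       a  c  c  d  a  e  b
    0  0  0  0  0  0  0  0
  c 0  0  1  1  1  1  1  1
  e 0  0  1  1  1  1  2  2
  b 0  0  1  1  1  1  2  3
  d 0  0  1  1  2  2  2  3
  d 0  0  1  1  2  2  2  3
  c 0  0  1  2  2  2  2  3
LCS: 'ceb'
LCS length = 3

3


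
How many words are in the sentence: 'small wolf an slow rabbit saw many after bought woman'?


Counting words by splitting on spaces:
  Word 1: 'small'
  Word 2: 'wolf'
  Word 3: 'an'
  Word 4: 'slow'
  Word 5: 'rabbit'
  Word 6: 'saw'
  Word 7: 'many'
  Word 8: 'after'
  Word 9: 'bought'
  Word 10: 'woman'
Total words: 10

10


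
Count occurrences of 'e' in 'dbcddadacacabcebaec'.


Scanning 'dbcddadacacabcebaec' for 'e':
  Position 14: 'e' -> MATCH (count: 1)
  Position 17: 'e' -> MATCH (count: 2)
Total occurrences of 'e': 2

2


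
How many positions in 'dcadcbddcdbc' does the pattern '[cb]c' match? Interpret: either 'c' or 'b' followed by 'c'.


Pattern: [cb]c means either 'c' or 'b' followed by 'c'.
Scanning 'dcadcbddcdbc' position-by-position:
  Pos 0: window 'dc' -> no
  Pos 1: window 'ca' -> no
  Pos 2: window 'ad' -> no
  Pos 3: window 'dc' -> no
  Pos 4: window 'cb' -> no
  Pos 5: window 'bd' -> no
  Pos 6: window 'dd' -> no
  Pos 7: window 'dc' -> no
  Pos 8: window 'cd' -> no
  Pos 9: window 'db' -> no
  Pos 10: window 'bc' -> MATCH
  Pos 11: window 'c' -> no
Total matches: 1

1


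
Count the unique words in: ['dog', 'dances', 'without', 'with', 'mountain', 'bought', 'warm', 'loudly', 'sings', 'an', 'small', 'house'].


Listing all tokens and tracking unique types:
  Token 1: 'dog' -> NEW (unique so far: 1)
  Token 2: 'dances' -> NEW (unique so far: 2)
  Token 3: 'without' -> NEW (unique so far: 3)
  Token 4: 'with' -> NEW (unique so far: 4)
  Token 5: 'mountain' -> NEW (unique so far: 5)
  Token 6: 'bought' -> NEW (unique so far: 6)
  Token 7: 'warm' -> NEW (unique so far: 7)
  Token 8: 'loudly' -> NEW (unique so far: 8)
  Token 9: 'sings' -> NEW (unique so far: 9)
  Token 10: 'an' -> NEW (unique so far: 10)
  Token 11: 'small' -> NEW (unique so far: 11)
  Token 12: 'house' -> NEW (unique so far: 12)
Unique types: ('an', 'bought', 'dances', 'dog', 'house', 'loudly', 'mountain', 'sings', 'small', 'warm', 'with', 'without')
Vocabulary size: 12

12


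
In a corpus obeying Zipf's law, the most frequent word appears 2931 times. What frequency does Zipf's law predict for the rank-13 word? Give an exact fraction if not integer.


Zipf's law: freq(rank) = f1 / rank
f1 = 2931, rank = 13
freq = 2931 / 13
GCD(2931, 13) = 1
Simplified: 2931/13

2931/13


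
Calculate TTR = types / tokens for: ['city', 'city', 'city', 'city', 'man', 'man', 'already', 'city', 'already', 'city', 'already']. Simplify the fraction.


Tokens: 11
Unique types: ('already', 'city', 'man') = 3
TTR = 3/11
Already in lowest terms.

3/11


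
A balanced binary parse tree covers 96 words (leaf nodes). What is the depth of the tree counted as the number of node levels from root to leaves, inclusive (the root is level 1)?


In a balanced binary tree with n leaves the deepest leaf is ceil(log2(n)) edges below the root,
so counting node levels inclusive of root and leaves gives ceil(log2(n)) + 1 levels.
log2(96) = 6.5850
ceil(6.5850) = 7
levels = 7 + 1 = 8

8


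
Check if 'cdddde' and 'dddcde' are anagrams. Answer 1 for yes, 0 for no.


Sort characters of 'cdddde': 'cdddde'
Sort characters of 'dddcde': 'cdddde'
Sorted forms match -> they ARE anagrams
Result: 1

1


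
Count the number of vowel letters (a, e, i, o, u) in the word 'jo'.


Scanning each character of 'jo':
  Position 1: 'j' -> consonant (running count: 0)
  Position 2: 'o' -> vowel (running count: 1)
Total vowels: 1

1


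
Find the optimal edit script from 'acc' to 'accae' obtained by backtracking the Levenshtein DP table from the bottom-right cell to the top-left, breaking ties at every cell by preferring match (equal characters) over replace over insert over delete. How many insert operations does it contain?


Edit distance = 2. Backtracking from cell (3, 5) with preference match > replace > insert > delete,
then listing the resulting alignment 'acc' -> 'accae' left to right:
  Step 1: keep 'a'
  Step 2: keep 'c'
  Step 3: keep 'c'
  Step 4: insert 'a' [insertion #1]
  Step 5: insert 'e' [insertion #2]
Total insertions: 2

2


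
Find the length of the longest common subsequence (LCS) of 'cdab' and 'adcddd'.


DP table for LCS of 'cdab' and 'adcddd':
       a  d  c  d  d  d
    0  0  0  0  0  0  0
  c 0  0  0  1  1  1  1
  d 0  0  1  1  2  2  2
  a 0  1  1  1  2  2  2
  b 0  1  1  1  2  2  2
LCS: 'cd'
LCS length = 2

2


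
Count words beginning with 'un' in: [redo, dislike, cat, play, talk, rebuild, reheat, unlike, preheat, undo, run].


Checking each word for prefix 'un':
  'redo' -> no (count: 0)
  'dislike' -> no (count: 0)
  'cat' -> no (count: 0)
  'play' -> no (count: 0)
  'talk' -> no (count: 0)
  'rebuild' -> no (count: 0)
  'reheat' -> no (count: 0)
  'unlike' -> YES, starts with 'un' (count: 1)
  'preheat' -> no (count: 1)
  'undo' -> YES, starts with 'un' (count: 2)
  'run' -> no (count: 2)
Total with prefix 'un': 2

2


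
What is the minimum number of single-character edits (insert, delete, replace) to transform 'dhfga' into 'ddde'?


Building DP table for s1='dhfga' (len 5) and s2='ddde' (len 4):
       d  d  d  e
    0  1  2  3  4
  d 1  0  1  2  3
  h 2  1  1  2  3
  f 3  2  2  2  3
  g 4  3  3  3  3
  a 5  4  4  4  4
Edit distance = dp[5][4] = 4

4


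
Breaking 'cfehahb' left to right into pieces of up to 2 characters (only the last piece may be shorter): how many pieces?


'cfehahb' has 7 characters.
Chunking with max size 2:
  Chunk 1: 'cf' (positions 0-1)
  Chunk 2: 'eh' (positions 2-3)
  Chunk 3: 'ah' (positions 4-5)
  Chunk 4: 'b' (positions 6-6)
Total chunks: ceil(7 / 2) = 4

4


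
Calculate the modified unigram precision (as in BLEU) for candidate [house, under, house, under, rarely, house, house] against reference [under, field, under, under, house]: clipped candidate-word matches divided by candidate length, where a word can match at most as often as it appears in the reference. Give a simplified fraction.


Reference word counts: {'field': 1, 'house': 1, 'under': 3}
Checking each candidate word (with clipping):
  'house' -> in reference (ref count 1, used 1/1) -> match (matches: 1)
  'under' -> in reference (ref count 3, used 1/3) -> match (matches: 2)
  'house' -> ref count 1 already used up (1/1) -> clipped, no match (matches: 2)
  'under' -> in reference (ref count 3, used 2/3) -> match (matches: 3)
  'rarely' -> not in reference -> no match (matches: 3)
  'house' -> ref count 1 already used up (1/1) -> clipped, no match (matches: 3)
  'house' -> ref count 1 already used up (1/1) -> clipped, no match (matches: 3)
Clipped matches: 3, Candidate length: 7
Precision = 3/7

3/7


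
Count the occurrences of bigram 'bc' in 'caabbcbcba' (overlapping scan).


Scanning 'caabbcbcba' for bigram 'bc':
  Position 0: 'ca' -> no
  Position 1: 'aa' -> no
  Position 2: 'ab' -> no
  Position 3: 'bb' -> no
  Position 4: 'bc' -> MATCH
  Position 5: 'cb' -> no
  Position 6: 'bc' -> MATCH
  Position 7: 'cb' -> no
  Position 8: 'ba' -> no
Total matches: 2

2


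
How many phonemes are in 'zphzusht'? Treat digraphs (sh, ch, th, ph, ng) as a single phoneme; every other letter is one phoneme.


Parsing 'zphzusht' greedily, digraphs first:
  'z' -> consonant phoneme (phonemes so far: 1)
  'ph' -> digraph (1 consonant phoneme) (phonemes so far: 2)
  'z' -> consonant phoneme (phonemes so far: 3)
  'u' -> vowel phoneme (phonemes so far: 4)
  'sh' -> digraph (1 consonant phoneme) (phonemes so far: 5)
  't' -> consonant phoneme (phonemes so far: 6)
Total phonemes: 6

6


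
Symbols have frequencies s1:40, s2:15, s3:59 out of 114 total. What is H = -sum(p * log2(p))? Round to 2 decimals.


Computing entropy H = -sum(p_i * log2(p_i)):
  s1: p = 40/114 = 0.3509, -p*log2(p) = 0.5302
  s2: p = 15/114 = 0.1316, -p*log2(p) = 0.3850
  s3: p = 59/114 = 0.5175, -p*log2(p) = 0.4918
H = sum of terms = 1.4070
Rounded to 2 decimals: 1.41

1.41


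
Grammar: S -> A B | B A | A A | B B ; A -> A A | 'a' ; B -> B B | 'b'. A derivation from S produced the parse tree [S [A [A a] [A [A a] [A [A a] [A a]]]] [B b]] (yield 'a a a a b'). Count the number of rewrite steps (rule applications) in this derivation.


Every bracketed nonterminal node [X ...] in the tree is produced by exactly one rule application.
Reading the tree off as a leftmost derivation:
  Step 1: S  =>  A B   (applied S -> A B)
  Step 2: A B  =>  A A B   (applied A -> A A)
  Step 3: A A B  =>  a A B   (applied A -> a)
  Step 4: a A B  =>  a A A B   (applied A -> A A)
  Step 5: a A A B  =>  a a A B   (applied A -> a)
  Step 6: a a A B  =>  a a A A B   (applied A -> A A)
  Step 7: a a A A B  =>  a a a A B   (applied A -> a)
  Step 8: a a a A B  =>  a a a a B   (applied A -> a)
  Step 9: a a a a B  =>  a a a a b   (applied B -> b)
Final yield: a a a a b
Total rewrite steps: 9

9


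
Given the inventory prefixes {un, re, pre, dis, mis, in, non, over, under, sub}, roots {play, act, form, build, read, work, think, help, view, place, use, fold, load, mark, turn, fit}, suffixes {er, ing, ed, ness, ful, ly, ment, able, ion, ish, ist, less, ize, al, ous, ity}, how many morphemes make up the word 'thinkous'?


Segmenting 'thinkous' against the inventory:
  'think' -> root (morpheme 1)
  'ous' -> suffix (morpheme 2)
Total morphemes: 2

2


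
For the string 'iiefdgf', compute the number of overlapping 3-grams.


String 'iiefdgf' has length L = 7.
Number of overlapping n-grams = L - n + 1
Substituting: 7 - 3 + 1 = 5

5


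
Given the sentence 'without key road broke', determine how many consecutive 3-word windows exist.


Word trigrams from [4] words:
  Trigram 1: (without key road)
  Trigram 2: (key road broke)
Total word trigrams: 4 - 2 = 2

2


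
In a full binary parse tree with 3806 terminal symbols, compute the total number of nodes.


Leaf nodes (terminals): 3806
Internal nodes = n - 1 = 3806 - 1 = 3805
Total = leaves + internal = 3806 + 3805 = 7611

7611


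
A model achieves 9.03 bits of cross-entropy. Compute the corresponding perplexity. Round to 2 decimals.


Perplexity formula: PP = 2^H
H = 9.03
PP = 2^9.03
Decompose: 2^9.03 = 2^9 * 2^0.03
2^9 = 512, 2^0.03 ~ 1.0210121
PP ~ 512 * 1.0210121 = 522.7581952
Rounded to 2 decimals: 522.76

522.76


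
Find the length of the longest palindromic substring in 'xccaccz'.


Scanning 'xccaccz' for palindromic substrings.
Substring at positions 1-5: 'ccacc'.
Check: reverse('ccacc') = 'ccacc' -> palindrome confirmed.
Neighbouring characters ('x' / 'z') break symmetry, so it cannot extend further.
No longer palindromic substring exists; longest length = 5

5


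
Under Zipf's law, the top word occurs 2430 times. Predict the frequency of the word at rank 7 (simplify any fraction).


Zipf's law: freq(rank) = f1 / rank
f1 = 2430, rank = 7
freq = 2430 / 7
GCD(2430, 7) = 1
Simplified: 2430/7

2430/7


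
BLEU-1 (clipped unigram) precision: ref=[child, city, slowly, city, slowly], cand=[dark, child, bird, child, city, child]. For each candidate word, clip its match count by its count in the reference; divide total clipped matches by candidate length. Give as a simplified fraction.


Reference word counts: {'child': 1, 'city': 2, 'slowly': 2}
Checking each candidate word (with clipping):
  'dark' -> not in reference -> no match (matches: 0)
  'child' -> in reference (ref count 1, used 1/1) -> match (matches: 1)
  'bird' -> not in reference -> no match (matches: 1)
  'child' -> ref count 1 already used up (1/1) -> clipped, no match (matches: 1)
  'city' -> in reference (ref count 2, used 1/2) -> match (matches: 2)
  'child' -> ref count 1 already used up (1/1) -> clipped, no match (matches: 2)
Clipped matches: 2, Candidate length: 6
Precision = 2/6 = 1/3

1/3


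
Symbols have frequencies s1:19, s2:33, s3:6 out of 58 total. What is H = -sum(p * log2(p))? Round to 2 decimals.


Computing entropy H = -sum(p_i * log2(p_i)):
  s1: p = 19/58 = 0.3276, -p*log2(p) = 0.5274
  s2: p = 33/58 = 0.5690, -p*log2(p) = 0.4629
  s3: p = 6/58 = 0.1034, -p*log2(p) = 0.3386
H = sum of terms = 1.3289
Rounded to 2 decimals: 1.33

1.33


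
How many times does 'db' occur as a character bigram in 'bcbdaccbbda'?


Scanning 'bcbdaccbbda' for bigram 'db':
  Position 0: 'bc' -> no
  Position 1: 'cb' -> no
  Position 2: 'bd' -> no
  Position 3: 'da' -> no
  Position 4: 'ac' -> no
  Position 5: 'cc' -> no
  Position 6: 'cb' -> no
  Position 7: 'bb' -> no
  Position 8: 'bd' -> no
  Position 9: 'da' -> no
Total matches: 0

0


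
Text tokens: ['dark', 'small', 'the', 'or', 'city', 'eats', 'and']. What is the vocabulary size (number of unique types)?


Listing all tokens and tracking unique types:
  Token 1: 'dark' -> NEW (unique so far: 1)
  Token 2: 'small' -> NEW (unique so far: 2)
  Token 3: 'the' -> NEW (unique so far: 3)
  Token 4: 'or' -> NEW (unique so far: 4)
  Token 5: 'city' -> NEW (unique so far: 5)
  Token 6: 'eats' -> NEW (unique so far: 6)
  Token 7: 'and' -> NEW (unique so far: 7)
Unique types: ('and', 'city', 'dark', 'eats', 'or', 'small', 'the')
Vocabulary size: 7

7


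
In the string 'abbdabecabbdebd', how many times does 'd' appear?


Scanning 'abbdabecabbdebd' for 'd':
  Position 3: 'd' -> MATCH (count: 1)
  Position 11: 'd' -> MATCH (count: 2)
  Position 14: 'd' -> MATCH (count: 3)
Total occurrences of 'd': 3

3


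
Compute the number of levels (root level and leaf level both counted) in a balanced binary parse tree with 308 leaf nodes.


In a balanced binary tree with n leaves the deepest leaf is ceil(log2(n)) edges below the root,
so counting node levels inclusive of root and leaves gives ceil(log2(n)) + 1 levels.
log2(308) = 8.2668
ceil(8.2668) = 9
levels = 9 + 1 = 10

10


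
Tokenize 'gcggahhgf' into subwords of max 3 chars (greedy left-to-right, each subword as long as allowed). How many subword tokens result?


'gcggahhgf' has 9 characters.
Chunking with max size 3:
  Chunk 1: 'gcg' (positions 0-2)
  Chunk 2: 'gah' (positions 3-5)
  Chunk 3: 'hgf' (positions 6-8)
Total chunks: ceil(9 / 3) = 3

3


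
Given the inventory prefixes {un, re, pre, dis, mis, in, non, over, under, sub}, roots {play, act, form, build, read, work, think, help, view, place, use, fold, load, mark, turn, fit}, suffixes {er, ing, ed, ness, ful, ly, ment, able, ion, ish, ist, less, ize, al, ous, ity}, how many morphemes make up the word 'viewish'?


Segmenting 'viewish' against the inventory:
  'view' -> root (morpheme 1)
  'ish' -> suffix (morpheme 2)
Total morphemes: 2

2


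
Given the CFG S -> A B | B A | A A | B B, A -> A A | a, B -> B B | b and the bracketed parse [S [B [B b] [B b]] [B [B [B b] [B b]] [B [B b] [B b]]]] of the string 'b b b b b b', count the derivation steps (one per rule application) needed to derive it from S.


Every bracketed nonterminal node [X ...] in the tree is produced by exactly one rule application.
Reading the tree off as a leftmost derivation:
  Step 1: S  =>  B B   (applied S -> B B)
  Step 2: B B  =>  B B B   (applied B -> B B)
  Step 3: B B B  =>  b B B   (applied B -> b)
  Step 4: b B B  =>  b b B   (applied B -> b)
  Step 5: b b B  =>  b b B B   (applied B -> B B)
  Step 6: b b B B  =>  b b B B B   (applied B -> B B)
  Step 7: b b B B B  =>  b b b B B   (applied B -> b)
  Step 8: b b b B B  =>  b b b b B   (applied B -> b)
  Step 9: b b b b B  =>  b b b b B B   (applied B -> B B)
  Step 10: b b b b B B  =>  b b b b b B   (applied B -> b)
  Step 11: b b b b b B  =>  b b b b b b   (applied B -> b)
Final yield: b b b b b b
Total rewrite steps: 11

11


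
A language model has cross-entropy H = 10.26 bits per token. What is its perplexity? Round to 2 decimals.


Perplexity formula: PP = 2^H
H = 10.26
PP = 2^10.26
Decompose: 2^10.26 = 2^10 * 2^0.26
2^10 = 1024, 2^0.26 ~ 1.1974787
PP ~ 1024 * 1.1974787 = 1226.2181888
Rounded to 2 decimals: 1226.22

1226.22


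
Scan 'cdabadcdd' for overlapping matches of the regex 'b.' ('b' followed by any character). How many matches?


Pattern: b. means 'b' followed by any character.
Scanning 'cdabadcdd' position-by-position:
  Pos 0: window 'cd' -> no
  Pos 1: window 'da' -> no
  Pos 2: window 'ab' -> no
  Pos 3: window 'ba' -> MATCH
  Pos 4: window 'ad' -> no
  Pos 5: window 'dc' -> no
  Pos 6: window 'cd' -> no
  Pos 7: window 'dd' -> no
  Pos 8: window 'd' -> no
Total matches: 1

1


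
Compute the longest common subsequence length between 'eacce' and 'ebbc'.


DP table for LCS of 'eacce' and 'ebbc':
       e  b  b  c
    0  0  0  0  0
  e 0  1  1  1  1
  a 0  1  1  1  1
  c 0  1  1  1  2
  c 0  1  1  1  2
  e 0  1  1  1  2
LCS: 'ec'
LCS length = 2

2


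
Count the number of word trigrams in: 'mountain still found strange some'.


Word trigrams from [5] words:
  Trigram 1: (mountain still found)
  Trigram 2: (still found strange)
  Trigram 3: (found strange some)
Total word trigrams: 5 - 2 = 3

3


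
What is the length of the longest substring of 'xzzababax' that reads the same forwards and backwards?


Scanning 'xzzababax' for palindromic substrings.
Substring at positions 3-7: 'ababa'.
Check: reverse('ababa') = 'ababa' -> palindrome confirmed.
Neighbouring characters ('z' / 'x') break symmetry, so it cannot extend further.
No longer palindromic substring exists; longest length = 5

5


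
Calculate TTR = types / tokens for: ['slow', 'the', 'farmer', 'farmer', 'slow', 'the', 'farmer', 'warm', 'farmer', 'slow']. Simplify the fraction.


Tokens: 10
Unique types: ('farmer', 'slow', 'the', 'warm') = 4
TTR = 4/10
Simplify: divide both by 2 -> 2/5
TTR = 2/5

2/5


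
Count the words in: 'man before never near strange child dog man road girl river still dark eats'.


Counting words by splitting on spaces:
  Word 1: 'man'
  Word 2: 'before'
  Word 3: 'never'
  Word 4: 'near'
  Word 5: 'strange'
  Word 6: 'child'
  Word 7: 'dog'
  Word 8: 'man'
  Word 9: 'road'
  Word 10: 'girl'
  Word 11: 'river'
  Word 12: 'still'
  Word 13: 'dark'
  Word 14: 'eats'
Total words: 14

14


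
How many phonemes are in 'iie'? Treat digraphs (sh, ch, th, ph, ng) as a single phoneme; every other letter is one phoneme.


Parsing 'iie' greedily, digraphs first:
  'i' -> vowel phoneme (phonemes so far: 1)
  'i' -> vowel phoneme (phonemes so far: 2)
  'e' -> vowel phoneme (phonemes so far: 3)
Total phonemes: 3

3


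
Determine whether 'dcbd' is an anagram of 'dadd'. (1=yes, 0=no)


Sort characters of 'dcbd': 'bcdd'
Sort characters of 'dadd': 'addd'
Sorted forms differ -> they are NOT anagrams
Result: 0

0


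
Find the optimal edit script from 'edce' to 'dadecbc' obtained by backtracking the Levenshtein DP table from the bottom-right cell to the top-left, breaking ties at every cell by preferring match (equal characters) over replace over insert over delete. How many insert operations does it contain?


Edit distance = 5. Backtracking from cell (4, 7) with preference match > replace > insert > delete,
then listing the resulting alignment 'edce' -> 'dadecbc' left to right:
  Step 1: insert 'd' [insertion #1]
  Step 2: replace e->a
  Step 3: keep 'd'
  Step 4: insert 'e' [insertion #2]
  Step 5: keep 'c'
  Step 6: insert 'b' [insertion #3]
  Step 7: replace e->c
Total insertions: 3

3


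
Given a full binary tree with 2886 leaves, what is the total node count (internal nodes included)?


Leaf nodes (terminals): 2886
Internal nodes = n - 1 = 2886 - 1 = 2885
Total = leaves + internal = 2886 + 2885 = 5771

5771


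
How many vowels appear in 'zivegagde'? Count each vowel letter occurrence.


Scanning each character of 'zivegagde':
  Position 1: 'z' -> consonant (running count: 0)
  Position 2: 'i' -> vowel (running count: 1)
  Position 3: 'v' -> consonant (running count: 1)
  Position 4: 'e' -> vowel (running count: 2)
  Position 5: 'g' -> consonant (running count: 2)
  Position 6: 'a' -> vowel (running count: 3)
  Position 7: 'g' -> consonant (running count: 3)
  Position 8: 'd' -> consonant (running count: 3)
  Position 9: 'e' -> vowel (running count: 4)
Total vowels: 4

4


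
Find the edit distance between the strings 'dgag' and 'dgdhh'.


Building DP table for s1='dgag' (len 4) and s2='dgdhh' (len 5):
       d  g  d  h  h
    0  1  2  3  4  5
  d 1  0  1  2  3  4
  g 2  1  0  1  2  3
  a 3  2  1  1  2  3
  g 4  3  2  2  2  3
Edit distance = dp[4][5] = 3

3


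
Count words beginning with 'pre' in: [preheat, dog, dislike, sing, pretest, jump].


Checking each word for prefix 'pre':
  'preheat' -> YES, starts with 'pre' (count: 1)
  'dog' -> no (count: 1)
  'dislike' -> no (count: 1)
  'sing' -> no (count: 1)
  'pretest' -> YES, starts with 'pre' (count: 2)
  'jump' -> no (count: 2)
Total with prefix 'pre': 2

2


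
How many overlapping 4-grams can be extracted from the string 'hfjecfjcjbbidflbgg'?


String 'hfjecfjcjbbidflbgg' has length L = 18.
Number of overlapping n-grams = L - n + 1
Substituting: 18 - 4 + 1 = 15

15


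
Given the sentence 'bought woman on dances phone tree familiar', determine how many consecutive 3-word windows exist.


Word trigrams from [7] words:
  Trigram 1: (bought woman on)
  Trigram 2: (woman on dances)
  Trigram 3: (on dances phone)
  Trigram 4: (dances phone tree)
  Trigram 5: (phone tree familiar)
Total word trigrams: 7 - 2 = 5

5


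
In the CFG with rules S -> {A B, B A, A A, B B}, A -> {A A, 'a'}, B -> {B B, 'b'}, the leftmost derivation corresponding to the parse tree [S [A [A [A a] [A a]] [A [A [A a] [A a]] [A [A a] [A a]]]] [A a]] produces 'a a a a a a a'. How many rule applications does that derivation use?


Every bracketed nonterminal node [X ...] in the tree is produced by exactly one rule application.
Reading the tree off as a leftmost derivation:
  Step 1: S  =>  A A   (applied S -> A A)
  Step 2: A A  =>  A A A   (applied A -> A A)
  Step 3: A A A  =>  A A A A   (applied A -> A A)
  Step 4: A A A A  =>  a A A A   (applied A -> a)
  Step 5: a A A A  =>  a a A A   (applied A -> a)
  Step 6: a a A A  =>  a a A A A   (applied A -> A A)
  Step 7: a a A A A  =>  a a A A A A   (applied A -> A A)
  Step 8: a a A A A A  =>  a a a A A A   (applied A -> a)
  Step 9: a a a A A A  =>  a a a a A A   (applied A -> a)
  Step 10: a a a a A A  =>  a a a a A A A   (applied A -> A A)
  Step 11: a a a a A A A  =>  a a a a a A A   (applied A -> a)
  Step 12: a a a a a A A  =>  a a a a a a A   (applied A -> a)
  Step 13: a a a a a a A  =>  a a a a a a a   (applied A -> a)
Final yield: a a a a a a a
Total rewrite steps: 13

13
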